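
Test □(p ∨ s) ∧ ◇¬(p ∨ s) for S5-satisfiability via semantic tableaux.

1. □(p ∨ s) ∧ ◇¬(p ∨ s), u
2. □(p ∨ s), u
3. ◇¬(p ∨ s), u
4. p ∨ s, u
5. s, u
6. ¬(p ∨ s), v
7. ¬p, v
8. ¬s, v
9. p ∨ s, v
10. s, v
Accessibility: uRu, uRv, vRu, vRv
Branch closes: s and ¬s both at v.
(One branch shown.) All branches close.

Unsatisfiable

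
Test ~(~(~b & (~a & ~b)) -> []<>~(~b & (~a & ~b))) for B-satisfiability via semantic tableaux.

1. ~(~(~b & (~a & ~b)) -> []<>~(~b & (~a & ~b))), w0
2. ~(~b & (~a & ~b)), w0
3. ~[]<>~(~b & (~a & ~b)), w0
4. ~(~a & ~b), w0
5. a, w0
6. ~<>~(~b & (~a & ~b)), w1
7. ~b & (~a & ~b), w0
8. ~b, w0
9. ~a & ~b, w0
10. ~a, w0
Accessibility: w0Rw0, w0Rw1, w1Rw0, w1Rw1
Branch closes: a and ~a both at w0.
Every branch closes; the branch above is one of them.

Unsatisfiable (every branch closes)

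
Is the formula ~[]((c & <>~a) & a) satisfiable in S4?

1. ~[]((c & <>~a) & a), w0
2. ~((c & <>~a) & a), w1   [~[]-rule on 1: fresh world w1, w0Rw1]
3. ~a, w1   [~&-rule on 2 (branches; this branch)]
Accessibility: w0Rw0, w0Rw1, w1Rw1

Yes, satisfiable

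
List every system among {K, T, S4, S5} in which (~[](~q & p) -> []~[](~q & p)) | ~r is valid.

S4-tableau for the negation ~((~[](~q & p) -> []~[](~q & p)) | ~r):
1. ~((~[](~q & p) -> []~[](~q & p)) | ~r), u
2. ~(~[](~q & p) -> []~[](~q & p)), u   [~|-rule on 1]
3. r, u   [~|-rule on 1]
4. ~[](~q & p), u   [~->-rule on 2]
5. ~[]~[](~q & p), u   [~->-rule on 2]
6. ~(~q & p), v   [~[]-rule on 4: fresh world v, uRv]
7. ~p, v   [~&-rule on 6 (branches; this branch)]
8. [](~q & p), w   [~[]-rule on 5: fresh world w, uRw]
9. ~q & p, w   [[]-rule on 8 via wRw]
10. ~q, w   [&-rule on 9]
11. p, w   [&-rule on 9]
Accessibility: uRu, uRv, uRw, vRv, wRw
Complete open branch: countermodel on an S4-frame, so not valid in S4, nor in K, T (the same frame is also a K-frame and a T-frame).
S5-tableau for the negation ~((~[](~q & p) -> []~[](~q & p)) | ~r):
1. ~((~[](~q & p) -> []~[](~q & p)) | ~r), u
2. ~(~[](~q & p) -> []~[](~q & p)), u   [~|-rule on 1]
3. r, u   [~|-rule on 1]
4. ~[](~q & p), u   [~->-rule on 2]
5. ~[]~[](~q & p), u   [~->-rule on 2]
6. ~(~q & p), v   [~[]-rule on 4: fresh world v, uRv]
7. ~p, v   [~&-rule on 6 (branches; this branch)]
8. [](~q & p), w   [~[]-rule on 5: fresh world w, uRw]
9. ~q & p, u   [[]-rule on 8 via wRu]
10. ~q, u   [&-rule on 9]
11. p, u   [&-rule on 9]
12. ~q & p, v   [[]-rule on 8 via wRv]
13. ~q, v   [&-rule on 12]
14. p, v   [&-rule on 12]
Accessibility: uRu, uRv, uRw, vRu, vRv, vRw, wRu, wRv, wRw
Branch closes: p and ~p both at v.
Every branch closes (one shown): valid in S5.

S5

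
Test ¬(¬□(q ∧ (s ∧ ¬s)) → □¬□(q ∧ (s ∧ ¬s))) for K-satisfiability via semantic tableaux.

1. ¬(¬□(q ∧ (s ∧ ¬s)) → □¬□(q ∧ (s ∧ ¬s))), w0
2. ¬□(q ∧ (s ∧ ¬s)), w0   [¬→-rule on 1]
3. ¬□¬□(q ∧ (s ∧ ¬s)), w0   [¬→-rule on 1]
4. ¬(q ∧ (s ∧ ¬s)), w1   [¬□-rule on 2: fresh world w1, w0Rw1]
5. ¬(s ∧ ¬s), w1   [¬∧-rule on 4 (branches; this branch)]
6. s, w1   [¬∧-rule on 5 (branches; this branch)]
7. □(q ∧ (s ∧ ¬s)), w2   [¬□-rule on 3: fresh world w2, w0Rw2]
Accessibility: w0Rw1, w0Rw2

Yes, satisfiable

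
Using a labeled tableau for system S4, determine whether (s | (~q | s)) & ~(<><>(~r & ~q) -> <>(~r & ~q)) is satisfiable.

Unsatisfiable

1. (s | (~q | s)) & ~(<><>(~r & ~q) -> <>(~r & ~q)), w0
2. s | (~q | s), w0
3. ~(<><>(~r & ~q) -> <>(~r & ~q)), w0
4. <><>(~r & ~q), w0
5. ~<>(~r & ~q), w0
6. ~(~r & ~q), w0
7. ~q | s, w0
8. q, w0
9. s, w0
10. <>(~r & ~q), w1
11. ~(~r & ~q), w1
12. q, w1
13. ~r & ~q, w2
14. ~r, w2
15. ~q, w2
16. ~(~r & ~q), w2
17. q, w2
Accessibility: w0Rw0, w0Rw1, w0Rw2, w1Rw1, w1Rw2, w2Rw2
Branch closes: q and ~q both at w2.
All branches of the tableau close; one closing branch shown above.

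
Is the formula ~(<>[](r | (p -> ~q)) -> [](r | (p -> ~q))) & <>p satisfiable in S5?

No, unsatisfiable

1. ~(<>[](r | (p -> ~q)) -> [](r | (p -> ~q))) & <>p, w0
2. ~(<>[](r | (p -> ~q)) -> [](r | (p -> ~q))), w0
3. <>p, w0
4. <>[](r | (p -> ~q)), w0
5. ~[](r | (p -> ~q)), w0
6. p, w1
7. [](r | (p -> ~q)), w2
8. r | (p -> ~q), w0
9. r | (p -> ~q), w1
10. r | (p -> ~q), w2
11. p -> ~q, w0
12. p -> ~q, w1
13. p -> ~q, w2
14. ~q, w0
15. ~q, w1
16. ~q, w2
17. ~(r | (p -> ~q)), w3
18. ~r, w3
19. ~(p -> ~q), w3
20. p, w3
21. q, w3
22. r | (p -> ~q), w3
23. p -> ~q, w3
24. ~q, w3
Accessibility: w0Rw0, w0Rw1, w0Rw2, w0Rw3, w1Rw0, w1Rw1, w1Rw2, w1Rw3, w2Rw0, w2Rw1, w2Rw2, w2Rw3, w3Rw0, w3Rw1, w3Rw2, w3Rw3
Branch closes: q and ~q both at w3.
Every branch closes; the branch above is one of them.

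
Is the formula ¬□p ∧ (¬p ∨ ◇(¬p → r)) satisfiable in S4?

1. ¬□p ∧ (¬p ∨ ◇(¬p → r)), u
2. ¬□p, u
3. ¬p ∨ ◇(¬p → r), u
4. ◇(¬p → r), u
5. ¬p, v
6. ¬p → r, w
7. r, w
Accessibility: uRu, uRv, uRw, vRv, wRw

Yes, satisfiable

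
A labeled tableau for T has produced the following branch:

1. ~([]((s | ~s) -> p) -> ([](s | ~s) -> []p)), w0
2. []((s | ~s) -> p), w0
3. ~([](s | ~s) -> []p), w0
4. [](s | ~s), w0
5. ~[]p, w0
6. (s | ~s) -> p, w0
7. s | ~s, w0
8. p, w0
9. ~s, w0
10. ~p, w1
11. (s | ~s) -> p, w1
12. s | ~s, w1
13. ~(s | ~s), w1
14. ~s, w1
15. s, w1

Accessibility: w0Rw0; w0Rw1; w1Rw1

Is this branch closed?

Yes, closed

Both s and ~s appear at w1.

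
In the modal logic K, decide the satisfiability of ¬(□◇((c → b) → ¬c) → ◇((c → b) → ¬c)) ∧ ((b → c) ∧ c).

Satisfiable (open branch found)

1. ¬(□◇((c → b) → ¬c) → ◇((c → b) → ¬c)) ∧ ((b → c) ∧ c), 0
2. ¬(□◇((c → b) → ¬c) → ◇((c → b) → ¬c)), 0
3. (b → c) ∧ c, 0
4. □◇((c → b) → ¬c), 0
5. ¬◇((c → b) → ¬c), 0
6. b → c, 0
7. c, 0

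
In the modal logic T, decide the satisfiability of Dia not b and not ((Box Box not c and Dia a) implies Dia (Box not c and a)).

Unsatisfiable

1. Dia not b and not ((Box Box not c and Dia a) implies Dia (Box not c and a)), w0
2. Dia not b, w0
3. not ((Box Box not c and Dia a) implies Dia (Box not c and a)), w0
4. Box Box not c and Dia a, w0
5. not Dia (Box not c and a), w0
6. Box Box not c, w0
7. Dia a, w0
8. not (Box not c and a), w0
9. Box not c, w0
10. not c, w0
11. not Box not c, w0
12. not b, w1
13. not (Box not c and a), w1
14. Box not c, w1
15. not c, w1
16. not a, w1
17. a, w2
18. not (Box not c and a), w2
19. Box not c, w2
20. not c, w2
21. not Box not c, w2
22. c, w3
23. not (Box not c and a), w3
24. Box not c, w3
25. not c, w3
Accessibility: w0Rw0, w0Rw1, w0Rw2, w0Rw3, w1Rw1, w2Rw2, w3Rw3
Branch closes: c and not c both at w3.
Every branch closes; the branch above is one of them.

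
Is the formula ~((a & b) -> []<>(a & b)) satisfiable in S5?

No, unsatisfiable

1. ~((a & b) -> []<>(a & b)), u
2. a & b, u
3. ~[]<>(a & b), u
4. a, u
5. b, u
6. ~<>(a & b), v
7. ~(a & b), u
8. ~(a & b), v
9. ~b, u
Accessibility: uRu, uRv, vRu, vRv
Branch closes: b and ~b both at u.
All branches of the tableau close; one closing branch shown above.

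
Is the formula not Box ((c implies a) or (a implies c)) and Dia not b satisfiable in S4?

Unsatisfiable (every branch closes)

1. not Box ((c implies a) or (a implies c)) and Dia not b, 0
2. not Box ((c implies a) or (a implies c)), 0   [and-rule on 1]
3. Dia not b, 0   [and-rule on 1]
4. not ((c implies a) or (a implies c)), 1   [neg-Box-rule on 2: fresh world 1, 0R1]
5. not (c implies a), 1   [neg-or-rule on 4]
6. not (a implies c), 1   [neg-or-rule on 4]
7. c, 1   [neg-implies-rule on 5]
8. not a, 1   [neg-implies-rule on 5]
9. a, 1   [neg-implies-rule on 6]
10. not c, 1   [neg-implies-rule on 6]
Accessibility: 0R0, 0R1, 1R1
Branch closes: a and not a both at 1.
All branches of the tableau close; one closing branch shown above.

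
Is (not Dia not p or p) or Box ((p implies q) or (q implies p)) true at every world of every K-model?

Valid in K

Tableau for the negation not ((not Dia not p or p) or Box ((p implies q) or (q implies p))):
1. not ((not Dia not p or p) or Box ((p implies q) or (q implies p))), 0
2. not (not Dia not p or p), 0
3. not Box ((p implies q) or (q implies p)), 0
4. Dia not p, 0
5. not p, 0
6. not ((p implies q) or (q implies p)), 1
7. not (p implies q), 1
8. not (q implies p), 1
9. p, 1
10. not q, 1
11. q, 1
12. not p, 1
Accessibility: 0R1
Branch closes: q and not q both at 1.
Every branch of the negation's tableau closes; the branch above is one of them.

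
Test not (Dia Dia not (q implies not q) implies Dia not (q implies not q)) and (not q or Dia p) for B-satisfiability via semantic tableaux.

1. not (Dia Dia not (q implies not q) implies Dia not (q implies not q)) and (not q or Dia p), 0
2. not (Dia Dia not (q implies not q) implies Dia not (q implies not q)), 0   [and-rule on 1]
3. not q or Dia p, 0   [and-rule on 1]
4. Dia Dia not (q implies not q), 0   [neg-implies-rule on 2]
5. not Dia not (q implies not q), 0   [neg-implies-rule on 2]
6. q implies not q, 0   [neg-Dia-rule on 5 via 0R0]
7. Dia p, 0   [or-rule on 3 (branches; this branch)]
8. not q, 0   [implies-rule on 6 (branches; this branch)]
9. Dia not (q implies not q), 1   [Dia-rule on 4: fresh world 1, 0R1]
10. q implies not q, 1   [neg-Dia-rule on 5 via 0R1]
11. not q, 1   [implies-rule on 10 (branches; this branch)]
12. p, 2   [Dia-rule on 7: fresh world 2, 0R2]
13. q implies not q, 2   [neg-Dia-rule on 5 via 0R2]
14. not q, 2   [implies-rule on 13 (branches; this branch)]
15. not (q implies not q), 3   [Dia-rule on 9: fresh world 3, 1R3]
16. q, 3   [neg-implies-rule on 15]
Accessibility: 0R0, 0R1, 0R2, 1R0, 1R1, 1R3, 2R0, 2R2, 3R1, 3R3

Yes, satisfiable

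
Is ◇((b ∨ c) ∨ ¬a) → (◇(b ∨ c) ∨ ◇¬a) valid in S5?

Tableau for the negation ¬(◇((b ∨ c) ∨ ¬a) → (◇(b ∨ c) ∨ ◇¬a)):
1. ¬(◇((b ∨ c) ∨ ¬a) → (◇(b ∨ c) ∨ ◇¬a)), w0
2. ◇((b ∨ c) ∨ ¬a), w0
3. ¬(◇(b ∨ c) ∨ ◇¬a), w0
4. ¬◇(b ∨ c), w0
5. ¬◇¬a, w0
6. ¬(b ∨ c), w0
7. ¬b, w0
8. ¬c, w0
9. a, w0
10. (b ∨ c) ∨ ¬a, w1
11. ¬(b ∨ c), w1
12. ¬b, w1
13. ¬c, w1
14. a, w1
15. b ∨ c, w1
16. c, w1
Accessibility: w0Rw0, w0Rw1, w1Rw0, w1Rw1
Branch closes: c and ¬c both at w1.
All branches of the negation close; one closing branch shown above.

Valid in S5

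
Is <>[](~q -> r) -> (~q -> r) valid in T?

Tableau for the negation ~(<>[](~q -> r) -> (~q -> r)):
1. ~(<>[](~q -> r) -> (~q -> r)), 0
2. <>[](~q -> r), 0
3. ~(~q -> r), 0
4. ~q, 0
5. ~r, 0
6. [](~q -> r), 1
7. ~q -> r, 1
8. r, 1
Accessibility: 0R0, 0R1, 1R1
The negation has an open branch (countermodel exists).

Invalid (countermodel exists)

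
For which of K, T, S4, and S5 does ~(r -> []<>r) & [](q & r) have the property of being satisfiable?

K

K-tableau for the formula:
1. ~(r -> []<>r) & [](q & r), u
2. ~(r -> []<>r), u
3. [](q & r), u
4. r, u
5. ~[]<>r, u
6. ~<>r, v
7. q & r, v
8. q, v
9. r, v
Accessibility: uRv
Complete open branch: satisfiable in K.
T-tableau for the formula:
1. ~(r -> []<>r) & [](q & r), u
2. ~(r -> []<>r), u
3. [](q & r), u
4. r, u
5. ~[]<>r, u
6. q & r, u
7. q, u
8. ~<>r, v
9. q & r, v
10. q, v
11. r, v
12. ~r, v
Accessibility: uRu, uRv, vRv
Branch closes: r and ~r both at v.
Every branch closes (one shown): unsatisfiable in T, hence also in S4, S5 (every S4/S5-frame is a T-frame).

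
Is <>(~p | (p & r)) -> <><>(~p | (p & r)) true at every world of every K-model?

No, not valid

Tableau for the negation ~(<>(~p | (p & r)) -> <><>(~p | (p & r))):
1. ~(<>(~p | (p & r)) -> <><>(~p | (p & r))), w0
2. <>(~p | (p & r)), w0
3. ~<><>(~p | (p & r)), w0
4. ~p | (p & r), w1
5. ~<>(~p | (p & r)), w1
6. p & r, w1
7. p, w1
8. r, w1
Accessibility: w0Rw1
The negation has an open branch (countermodel exists).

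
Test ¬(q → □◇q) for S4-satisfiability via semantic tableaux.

1. ¬(q → □◇q), 0
2. q, 0
3. ¬□◇q, 0
4. ¬◇q, 1
5. ¬q, 1
Accessibility: 0R0, 0R1, 1R1

Yes, satisfiable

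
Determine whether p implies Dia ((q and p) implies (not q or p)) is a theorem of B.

Tableau for the negation not (p implies Dia ((q and p) implies (not q or p))):
1. not (p implies Dia ((q and p) implies (not q or p))), 0
2. p, 0
3. not Dia ((q and p) implies (not q or p)), 0
4. not ((q and p) implies (not q or p)), 0
5. q and p, 0
6. not (not q or p), 0
7. q, 0
8. not p, 0
Accessibility: 0R0
Branch closes: p and not p both at 0.
Every branch of the negation's tableau closes; the branch above is one of them.

Valid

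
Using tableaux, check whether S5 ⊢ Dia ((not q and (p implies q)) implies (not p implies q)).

Tableau for the negation not Dia ((not q and (p implies q)) implies (not p implies q)):
1. not Dia ((not q and (p implies q)) implies (not p implies q)), 0
2. not ((not q and (p implies q)) implies (not p implies q)), 0   [neg-Dia-rule on 1 via 0R0]
3. not q and (p implies q), 0   [neg-implies-rule on 2]
4. not (not p implies q), 0   [neg-implies-rule on 2]
5. not q, 0   [and-rule on 3]
6. p implies q, 0   [and-rule on 3]
7. not p, 0   [neg-implies-rule on 4]
Accessibility: 0R0
The negation has an open branch (countermodel exists).

No, not valid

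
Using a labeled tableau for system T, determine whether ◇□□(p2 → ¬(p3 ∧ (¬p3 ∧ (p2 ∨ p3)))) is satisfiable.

Satisfiable (open branch found)

1. ◇□□(p2 → ¬(p3 ∧ (¬p3 ∧ (p2 ∨ p3)))), u
2. □□(p2 → ¬(p3 ∧ (¬p3 ∧ (p2 ∨ p3)))), v   [◇-rule on 1: fresh world v, uRv]
3. □(p2 → ¬(p3 ∧ (¬p3 ∧ (p2 ∨ p3)))), v   [□-rule on 2 via vRv]
4. p2 → ¬(p3 ∧ (¬p3 ∧ (p2 ∨ p3))), v   [□-rule on 3 via vRv]
5. ¬(p3 ∧ (¬p3 ∧ (p2 ∨ p3))), v   [→-rule on 4 (branches; this branch)]
6. ¬(¬p3 ∧ (p2 ∨ p3)), v   [¬∧-rule on 5 (branches; this branch)]
7. ¬(p2 ∨ p3), v   [¬∧-rule on 6 (branches; this branch)]
8. ¬p2, v   [¬∨-rule on 7]
9. ¬p3, v   [¬∨-rule on 7]
Accessibility: uRu, uRv, vRv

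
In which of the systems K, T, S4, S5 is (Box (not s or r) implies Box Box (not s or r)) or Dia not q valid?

S4, S5

T-tableau for the negation not ((Box (not s or r) implies Box Box (not s or r)) or Dia not q):
1. not ((Box (not s or r) implies Box Box (not s or r)) or Dia not q), u
2. not (Box (not s or r) implies Box Box (not s or r)), u   [neg-or-rule on 1]
3. not Dia not q, u   [neg-or-rule on 1]
4. Box (not s or r), u   [neg-implies-rule on 2]
5. not Box Box (not s or r), u   [neg-implies-rule on 2]
6. q, u   [neg-Dia-rule on 3 via uRu]
7. not s or r, u   [Box-rule on 4 via uRu]
8. r, u   [or-rule on 7 (branches; this branch)]
9. not Box (not s or r), v   [neg-Box-rule on 5: fresh world v, uRv]
10. q, v   [neg-Dia-rule on 3 via uRv]
11. not s or r, v   [Box-rule on 4 via uRv]
12. r, v   [or-rule on 11 (branches; this branch)]
13. not (not s or r), w   [neg-Box-rule on 9: fresh world w, vRw]
14. s, w   [neg-or-rule on 13]
15. not r, w   [neg-or-rule on 13]
Accessibility: uRu, uRv, vRv, vRw, wRw
Complete open branch: countermodel on a T-frame, so not valid in T, nor in K (the same frame is also a K-frame).
S4-tableau for the negation not ((Box (not s or r) implies Box Box (not s or r)) or Dia not q):
1. not ((Box (not s or r) implies Box Box (not s or r)) or Dia not q), u
2. not (Box (not s or r) implies Box Box (not s or r)), u   [neg-or-rule on 1]
3. not Dia not q, u   [neg-or-rule on 1]
4. Box (not s or r), u   [neg-implies-rule on 2]
5. not Box Box (not s or r), u   [neg-implies-rule on 2]
6. q, u   [neg-Dia-rule on 3 via uRu]
7. not s or r, u   [Box-rule on 4 via uRu]
8. r, u   [or-rule on 7 (branches; this branch)]
9. not Box (not s or r), v   [neg-Box-rule on 5: fresh world v, uRv]
10. q, v   [neg-Dia-rule on 3 via uRv]
11. not s or r, v   [Box-rule on 4 via uRv]
12. r, v   [or-rule on 11 (branches; this branch)]
13. not (not s or r), w   [neg-Box-rule on 9: fresh world w, vRw]
14. s, w   [neg-or-rule on 13]
15. not r, w   [neg-or-rule on 13]
16. q, w   [neg-Dia-rule on 3 via uRw]
17. not s or r, w   [Box-rule on 4 via uRw]
18. r, w   [or-rule on 17 (branches; this branch)]
Accessibility: uRu, uRv, uRw, vRv, vRw, wRw
Branch closes: r and not r both at w.
Every branch closes (one shown): valid in S4, hence also in S5 (every theorem of S4 is a theorem of S5).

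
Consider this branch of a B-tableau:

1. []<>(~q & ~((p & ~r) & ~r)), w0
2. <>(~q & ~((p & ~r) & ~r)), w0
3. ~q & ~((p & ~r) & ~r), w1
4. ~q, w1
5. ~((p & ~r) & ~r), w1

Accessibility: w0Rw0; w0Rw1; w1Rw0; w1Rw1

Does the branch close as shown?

Open

No world carries both an atom and its negation.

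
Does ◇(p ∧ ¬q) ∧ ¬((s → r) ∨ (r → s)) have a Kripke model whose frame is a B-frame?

Unsatisfiable

1. ◇(p ∧ ¬q) ∧ ¬((s → r) ∨ (r → s)), 0
2. ◇(p ∧ ¬q), 0   [∧-rule on 1]
3. ¬((s → r) ∨ (r → s)), 0   [∧-rule on 1]
4. ¬(s → r), 0   [¬∨-rule on 3]
5. ¬(r → s), 0   [¬∨-rule on 3]
6. s, 0   [¬→-rule on 4]
7. ¬r, 0   [¬→-rule on 4]
8. r, 0   [¬→-rule on 5]
9. ¬s, 0   [¬→-rule on 5]
Accessibility: 0R0
Branch closes: r and ¬r both at 0.
All branches of the tableau close; one closing branch shown above.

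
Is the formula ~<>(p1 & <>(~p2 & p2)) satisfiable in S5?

1. ~<>(p1 & <>(~p2 & p2)), u
2. ~(p1 & <>(~p2 & p2)), u   [~<>-rule on 1 via uRu]
3. ~<>(~p2 & p2), u   [~&-rule on 2 (branches; this branch)]
4. ~(~p2 & p2), u   [~<>-rule on 3 via uRu]
5. ~p2, u   [~&-rule on 4 (branches; this branch)]
Accessibility: uRu

Satisfiable (open branch found)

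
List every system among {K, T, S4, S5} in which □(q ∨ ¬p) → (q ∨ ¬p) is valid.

T, S4, S5

T-tableau for the negation ¬(□(q ∨ ¬p) → (q ∨ ¬p)):
1. ¬(□(q ∨ ¬p) → (q ∨ ¬p)), w0
2. □(q ∨ ¬p), w0
3. ¬(q ∨ ¬p), w0
4. ¬q, w0
5. p, w0
6. q ∨ ¬p, w0
7. ¬p, w0
Accessibility: w0Rw0
Branch closes: p and ¬p both at w0.
Every branch closes (one shown): valid in T, hence also in S4, S5 (every theorem of T is a theorem of S4 and S5).
K-tableau for the negation ¬(□(q ∨ ¬p) → (q ∨ ¬p)):
1. ¬(□(q ∨ ¬p) → (q ∨ ¬p)), w0
2. □(q ∨ ¬p), w0
3. ¬(q ∨ ¬p), w0
4. ¬q, w0
5. p, w0
Complete open branch: countermodel on a K-frame, so not valid in K.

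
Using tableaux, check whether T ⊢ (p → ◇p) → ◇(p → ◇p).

Valid

Tableau for the negation ¬((p → ◇p) → ◇(p → ◇p)):
1. ¬((p → ◇p) → ◇(p → ◇p)), u
2. p → ◇p, u   [¬→-rule on 1]
3. ¬◇(p → ◇p), u   [¬→-rule on 1]
4. ¬(p → ◇p), u   [¬◇-rule on 3 via uRu]
5. p, u   [¬→-rule on 4]
6. ¬◇p, u   [¬→-rule on 4]
7. ¬p, u   [¬◇-rule on 6 via uRu]
Accessibility: uRu
Branch closes: p and ¬p both at u.
Every branch of the negation's tableau closes; the branch above is one of them.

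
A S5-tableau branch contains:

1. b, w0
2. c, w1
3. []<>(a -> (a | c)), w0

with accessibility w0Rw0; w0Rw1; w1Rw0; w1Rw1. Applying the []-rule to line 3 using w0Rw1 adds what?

<>(a -> (a | c)), w1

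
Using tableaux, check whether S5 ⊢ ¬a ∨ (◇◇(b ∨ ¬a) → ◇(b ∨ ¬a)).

Tableau for the negation ¬(¬a ∨ (◇◇(b ∨ ¬a) → ◇(b ∨ ¬a))):
1. ¬(¬a ∨ (◇◇(b ∨ ¬a) → ◇(b ∨ ¬a))), w0
2. a, w0
3. ¬(◇◇(b ∨ ¬a) → ◇(b ∨ ¬a)), w0
4. ◇◇(b ∨ ¬a), w0
5. ¬◇(b ∨ ¬a), w0
6. ¬(b ∨ ¬a), w0
7. ¬b, w0
8. ◇(b ∨ ¬a), w1
9. ¬(b ∨ ¬a), w1
10. ¬b, w1
11. a, w1
12. b ∨ ¬a, w2
13. ¬(b ∨ ¬a), w2
14. ¬b, w2
15. a, w2
16. ¬a, w2
Accessibility: w0Rw0, w0Rw1, w0Rw2, w1Rw0, w1Rw1, w1Rw2, w2Rw0, w2Rw1, w2Rw2
Branch closes: a and ¬a both at w2.
Every branch of the negation's tableau closes; the branch above is one of them.

Valid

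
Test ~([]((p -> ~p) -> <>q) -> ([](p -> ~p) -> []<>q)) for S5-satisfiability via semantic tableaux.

1. ~([]((p -> ~p) -> <>q) -> ([](p -> ~p) -> []<>q)), 0
2. []((p -> ~p) -> <>q), 0   [~->-rule on 1]
3. ~([](p -> ~p) -> []<>q), 0   [~->-rule on 1]
4. [](p -> ~p), 0   [~->-rule on 3]
5. ~[]<>q, 0   [~->-rule on 3]
6. (p -> ~p) -> <>q, 0   [[]-rule on 2 via 0R0]
7. p -> ~p, 0   [[]-rule on 4 via 0R0]
8. <>q, 0   [->-rule on 6 (branches; this branch)]
9. ~p, 0   [->-rule on 7 (branches; this branch)]
10. ~<>q, 1   [~[]-rule on 5: fresh world 1, 0R1]
11. (p -> ~p) -> <>q, 1   [[]-rule on 2 via 0R1]
12. p -> ~p, 1   [[]-rule on 4 via 0R1]
13. ~q, 0   [~<>-rule on 10 via 1R0]
14. ~q, 1   [~<>-rule on 10 via 1R1]
15. <>q, 1   [->-rule on 11 (branches; this branch)]
16. ~p, 1   [->-rule on 12 (branches; this branch)]
17. q, 2   [<>-rule on 8: fresh world 2, 0R2]
18. (p -> ~p) -> <>q, 2   [[]-rule on 2 via 0R2]
19. p -> ~p, 2   [[]-rule on 4 via 0R2]
20. ~q, 2   [~<>-rule on 10 via 1R2]
Accessibility: 0R0, 0R1, 0R2, 1R0, 1R1, 1R2, 2R0, 2R1, 2R2
Branch closes: q and ~q both at 2.
All branches of the tableau close; one closing branch shown above.

Unsatisfiable (every branch closes)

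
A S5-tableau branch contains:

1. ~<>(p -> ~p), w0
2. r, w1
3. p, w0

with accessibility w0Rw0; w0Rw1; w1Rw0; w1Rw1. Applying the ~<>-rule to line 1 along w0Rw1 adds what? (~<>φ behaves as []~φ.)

~<>φ behaves as []~φ: propagate the negated body to each accessible world.

~(p -> ~p), w1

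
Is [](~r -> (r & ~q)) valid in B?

Tableau for the negation ~[](~r -> (r & ~q)):
1. ~[](~r -> (r & ~q)), w0
2. ~(~r -> (r & ~q)), w1
3. ~r, w1
4. ~(r & ~q), w1
5. q, w1
Accessibility: w0Rw0, w0Rw1, w1Rw0, w1Rw1
The negation has an open branch (countermodel exists).

Not valid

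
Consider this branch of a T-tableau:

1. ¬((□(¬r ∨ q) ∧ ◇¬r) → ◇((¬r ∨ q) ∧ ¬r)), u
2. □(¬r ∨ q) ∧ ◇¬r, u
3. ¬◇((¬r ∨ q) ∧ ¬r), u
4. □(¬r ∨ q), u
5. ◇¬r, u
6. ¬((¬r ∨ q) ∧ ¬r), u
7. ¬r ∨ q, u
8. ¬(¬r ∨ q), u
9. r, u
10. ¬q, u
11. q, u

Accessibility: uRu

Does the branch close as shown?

Closed

Both q and ¬q appear at u.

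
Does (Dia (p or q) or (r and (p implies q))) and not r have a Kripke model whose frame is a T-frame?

Yes, satisfiable

1. (Dia (p or q) or (r and (p implies q))) and not r, w0
2. Dia (p or q) or (r and (p implies q)), w0
3. not r, w0
4. Dia (p or q), w0
5. p or q, w1
6. q, w1
Accessibility: w0Rw0, w0Rw1, w1Rw1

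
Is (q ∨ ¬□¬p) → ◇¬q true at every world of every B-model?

Not valid

Tableau for the negation ¬((q ∨ ¬□¬p) → ◇¬q):
1. ¬((q ∨ ¬□¬p) → ◇¬q), w0
2. q ∨ ¬□¬p, w0
3. ¬◇¬q, w0
4. q, w0
5. ¬□¬p, w0
6. p, w1
7. q, w1
Accessibility: w0Rw0, w0Rw1, w1Rw0, w1Rw1
The negation has an open branch (countermodel exists).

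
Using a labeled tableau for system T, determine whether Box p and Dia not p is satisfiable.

Unsatisfiable (every branch closes)

1. Box p and Dia not p, u
2. Box p, u   [and-rule on 1]
3. Dia not p, u   [and-rule on 1]
4. p, u   [Box-rule on 2 via uRu]
5. not p, v   [Dia-rule on 3: fresh world v, uRv]
6. p, v   [Box-rule on 2 via uRv]
Accessibility: uRu, uRv, vRv
Branch closes: p and not p both at v.
Every branch closes; the branch above is one of them.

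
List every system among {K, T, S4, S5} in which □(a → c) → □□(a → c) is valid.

S4, S5

T-tableau for the negation ¬(□(a → c) → □□(a → c)):
1. ¬(□(a → c) → □□(a → c)), 0
2. □(a → c), 0
3. ¬□□(a → c), 0
4. a → c, 0
5. c, 0
6. ¬□(a → c), 1
7. a → c, 1
8. c, 1
9. ¬(a → c), 2
10. a, 2
11. ¬c, 2
Accessibility: 0R0, 0R1, 1R1, 1R2, 2R2
Complete open branch: countermodel on a T-frame, so not valid in T, nor in K (the same frame is also a K-frame).
S4-tableau for the negation ¬(□(a → c) → □□(a → c)):
1. ¬(□(a → c) → □□(a → c)), 0
2. □(a → c), 0
3. ¬□□(a → c), 0
4. a → c, 0
5. c, 0
6. ¬□(a → c), 1
7. a → c, 1
8. c, 1
9. ¬(a → c), 2
10. a, 2
11. ¬c, 2
12. a → c, 2
13. c, 2
Accessibility: 0R0, 0R1, 0R2, 1R1, 1R2, 2R2
Branch closes: c and ¬c both at 2.
Every branch closes (one shown): valid in S4, hence also in S5 (every theorem of S4 is a theorem of S5).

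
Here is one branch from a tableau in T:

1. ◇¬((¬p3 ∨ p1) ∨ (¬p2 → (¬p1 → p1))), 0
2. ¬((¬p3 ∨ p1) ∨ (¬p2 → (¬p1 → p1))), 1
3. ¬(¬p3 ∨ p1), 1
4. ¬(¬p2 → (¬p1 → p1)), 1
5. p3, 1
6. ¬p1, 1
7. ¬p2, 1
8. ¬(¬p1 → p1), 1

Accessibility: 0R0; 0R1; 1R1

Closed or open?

There is no literal clash: for every atom and world, at most one sign appears.

Open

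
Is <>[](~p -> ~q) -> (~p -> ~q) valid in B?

Valid in B

Tableau for the negation ~(<>[](~p -> ~q) -> (~p -> ~q)):
1. ~(<>[](~p -> ~q) -> (~p -> ~q)), u
2. <>[](~p -> ~q), u   [~->-rule on 1]
3. ~(~p -> ~q), u   [~->-rule on 1]
4. ~p, u   [~->-rule on 3]
5. q, u   [~->-rule on 3]
6. [](~p -> ~q), v   [<>-rule on 2: fresh world v, uRv]
7. ~p -> ~q, u   [[]-rule on 6 via vRu]
8. ~p -> ~q, v   [[]-rule on 6 via vRv]
9. ~q, u   [->-rule on 7 (branches; this branch)]
Accessibility: uRu, uRv, vRu, vRv
Branch closes: q and ~q both at u.
Every branch of the negation's tableau closes; the branch above is one of them.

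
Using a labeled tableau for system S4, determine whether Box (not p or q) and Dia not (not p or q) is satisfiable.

1. Box (not p or q) and Dia not (not p or q), u
2. Box (not p or q), u   [and-rule on 1]
3. Dia not (not p or q), u   [and-rule on 1]
4. not p or q, u   [Box-rule on 2 via uRu]
5. q, u   [or-rule on 4 (branches; this branch)]
6. not (not p or q), v   [Dia-rule on 3: fresh world v, uRv]
7. p, v   [neg-or-rule on 6]
8. not q, v   [neg-or-rule on 6]
9. not p or q, v   [Box-rule on 2 via uRv]
10. q, v   [or-rule on 9 (branches; this branch)]
Accessibility: uRu, uRv, vRv
Branch closes: q and not q both at v.
Every branch closes; the branch above is one of them.

Unsatisfiable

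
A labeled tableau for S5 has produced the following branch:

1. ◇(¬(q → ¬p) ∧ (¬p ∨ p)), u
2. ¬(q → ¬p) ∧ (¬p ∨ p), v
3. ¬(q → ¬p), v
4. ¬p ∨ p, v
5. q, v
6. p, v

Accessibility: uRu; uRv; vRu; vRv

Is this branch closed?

No atom appears with both signs at the same world.

No, open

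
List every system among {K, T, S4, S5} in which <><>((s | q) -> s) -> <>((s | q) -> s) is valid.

T-tableau for the negation ~(<><>((s | q) -> s) -> <>((s | q) -> s)):
1. ~(<><>((s | q) -> s) -> <>((s | q) -> s)), w0
2. <><>((s | q) -> s), w0   [~->-rule on 1]
3. ~<>((s | q) -> s), w0   [~->-rule on 1]
4. ~((s | q) -> s), w0   [~<>-rule on 3 via w0Rw0]
5. s | q, w0   [~->-rule on 4]
6. ~s, w0   [~->-rule on 4]
7. q, w0   [|-rule on 5 (branches; this branch)]
8. <>((s | q) -> s), w1   [<>-rule on 2: fresh world w1, w0Rw1]
9. ~((s | q) -> s), w1   [~<>-rule on 3 via w0Rw1]
10. s | q, w1   [~->-rule on 9]
11. ~s, w1   [~->-rule on 9]
12. q, w1   [|-rule on 10 (branches; this branch)]
13. (s | q) -> s, w2   [<>-rule on 8: fresh world w2, w1Rw2]
14. s, w2   [->-rule on 13 (branches; this branch)]
Accessibility: w0Rw0, w0Rw1, w1Rw1, w1Rw2, w2Rw2
Complete open branch: countermodel on a T-frame, so not valid in T, nor in K (the same frame is also a K-frame).
S4-tableau for the negation ~(<><>((s | q) -> s) -> <>((s | q) -> s)):
1. ~(<><>((s | q) -> s) -> <>((s | q) -> s)), w0
2. <><>((s | q) -> s), w0   [~->-rule on 1]
3. ~<>((s | q) -> s), w0   [~->-rule on 1]
4. ~((s | q) -> s), w0   [~<>-rule on 3 via w0Rw0]
5. s | q, w0   [~->-rule on 4]
6. ~s, w0   [~->-rule on 4]
7. q, w0   [|-rule on 5 (branches; this branch)]
8. <>((s | q) -> s), w1   [<>-rule on 2: fresh world w1, w0Rw1]
9. ~((s | q) -> s), w1   [~<>-rule on 3 via w0Rw1]
10. s | q, w1   [~->-rule on 9]
11. ~s, w1   [~->-rule on 9]
12. q, w1   [|-rule on 10 (branches; this branch)]
13. (s | q) -> s, w2   [<>-rule on 8: fresh world w2, w1Rw2]
14. ~((s | q) -> s), w2   [~<>-rule on 3 via w0Rw2]
15. s | q, w2   [~->-rule on 14]
16. ~s, w2   [~->-rule on 14]
17. ~(s | q), w2   [->-rule on 13 (branches; this branch)]
18. ~q, w2   [~|-rule on 17]
19. q, w2   [|-rule on 15 (branches; this branch)]
Accessibility: w0Rw0, w0Rw1, w0Rw2, w1Rw1, w1Rw2, w2Rw2
Branch closes: q and ~q both at w2.
Every branch closes (one shown): valid in S4, hence also in S5 (every theorem of S4 is a theorem of S5).

S4, S5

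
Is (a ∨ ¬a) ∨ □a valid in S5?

Tableau for the negation ¬((a ∨ ¬a) ∨ □a):
1. ¬((a ∨ ¬a) ∨ □a), u
2. ¬(a ∨ ¬a), u
3. ¬□a, u
4. ¬a, u
5. a, u
Accessibility: uRu
Branch closes: a and ¬a both at u.
Every branch of the negation's tableau closes; the branch above is one of them.

Valid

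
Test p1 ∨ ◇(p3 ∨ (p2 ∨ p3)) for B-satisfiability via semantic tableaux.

Satisfiable (open branch found)

1. p1 ∨ ◇(p3 ∨ (p2 ∨ p3)), 0
2. ◇(p3 ∨ (p2 ∨ p3)), 0   [∨-rule on 1 (branches; this branch)]
3. p3 ∨ (p2 ∨ p3), 1   [◇-rule on 2: fresh world 1, 0R1]
4. p2 ∨ p3, 1   [∨-rule on 3 (branches; this branch)]
5. p3, 1   [∨-rule on 4 (branches; this branch)]
Accessibility: 0R0, 0R1, 1R0, 1R1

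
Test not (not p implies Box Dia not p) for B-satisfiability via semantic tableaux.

1. not (not p implies Box Dia not p), w0
2. not p, w0
3. not Box Dia not p, w0
4. not Dia not p, w1
5. p, w0
Accessibility: w0Rw0, w0Rw1, w1Rw0, w1Rw1
Branch closes: p and not p both at w0.
All branches of the tableau close; one closing branch shown above.

Unsatisfiable (every branch closes)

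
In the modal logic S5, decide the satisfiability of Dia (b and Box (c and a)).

Satisfiable

1. Dia (b and Box (c and a)), w0
2. b and Box (c and a), w1
3. b, w1
4. Box (c and a), w1
5. c and a, w0
6. c, w0
7. a, w0
8. c and a, w1
9. c, w1
10. a, w1
Accessibility: w0Rw0, w0Rw1, w1Rw0, w1Rw1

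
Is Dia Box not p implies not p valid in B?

Tableau for the negation not (Dia Box not p implies not p):
1. not (Dia Box not p implies not p), 0
2. Dia Box not p, 0
3. p, 0
4. Box not p, 1
5. not p, 0
Accessibility: 0R0, 0R1, 1R0, 1R1
Branch closes: p and not p both at 0.
All branches of the negation close; one closing branch shown above.

Yes, valid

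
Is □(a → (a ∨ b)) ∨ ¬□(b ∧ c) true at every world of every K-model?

Tableau for the negation ¬(□(a → (a ∨ b)) ∨ ¬□(b ∧ c)):
1. ¬(□(a → (a ∨ b)) ∨ ¬□(b ∧ c)), 0
2. ¬□(a → (a ∨ b)), 0   [¬∨-rule on 1]
3. □(b ∧ c), 0   [¬∨-rule on 1]
4. ¬(a → (a ∨ b)), 1   [¬□-rule on 2: fresh world 1, 0R1]
5. a, 1   [¬→-rule on 4]
6. ¬(a ∨ b), 1   [¬→-rule on 4]
7. ¬a, 1   [¬∨-rule on 6]
8. ¬b, 1   [¬∨-rule on 6]
Accessibility: 0R1
Branch closes: a and ¬a both at 1.
All branches of the negation close; one closing branch shown above.

Yes, valid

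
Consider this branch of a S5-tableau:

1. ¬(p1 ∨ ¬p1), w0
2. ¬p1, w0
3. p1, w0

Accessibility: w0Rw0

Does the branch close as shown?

Both p1 and ¬p1 appear at w0.

Yes, closed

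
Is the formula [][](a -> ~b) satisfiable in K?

Satisfiable (open branch found)

1. [][](a -> ~b), w0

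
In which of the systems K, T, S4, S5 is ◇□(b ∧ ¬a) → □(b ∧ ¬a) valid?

S5

S4-tableau for the negation ¬(◇□(b ∧ ¬a) → □(b ∧ ¬a)):
1. ¬(◇□(b ∧ ¬a) → □(b ∧ ¬a)), w0
2. ◇□(b ∧ ¬a), w0   [¬→-rule on 1]
3. ¬□(b ∧ ¬a), w0   [¬→-rule on 1]
4. □(b ∧ ¬a), w1   [◇-rule on 2: fresh world w1, w0Rw1]
5. b ∧ ¬a, w1   [□-rule on 4 via w1Rw1]
6. b, w1   [∧-rule on 5]
7. ¬a, w1   [∧-rule on 5]
8. ¬(b ∧ ¬a), w2   [¬□-rule on 3: fresh world w2, w0Rw2]
9. a, w2   [¬∧-rule on 8 (branches; this branch)]
Accessibility: w0Rw0, w0Rw1, w0Rw2, w1Rw1, w2Rw2
Complete open branch: countermodel on an S4-frame, so not valid in S4, nor in K, T (the same frame is also a K-frame and a T-frame).
S5-tableau for the negation ¬(◇□(b ∧ ¬a) → □(b ∧ ¬a)):
1. ¬(◇□(b ∧ ¬a) → □(b ∧ ¬a)), w0
2. ◇□(b ∧ ¬a), w0   [¬→-rule on 1]
3. ¬□(b ∧ ¬a), w0   [¬→-rule on 1]
4. □(b ∧ ¬a), w1   [◇-rule on 2: fresh world w1, w0Rw1]
5. b ∧ ¬a, w0   [□-rule on 4 via w1Rw0]
6. b, w0   [∧-rule on 5]
7. ¬a, w0   [∧-rule on 5]
8. b ∧ ¬a, w1   [□-rule on 4 via w1Rw1]
9. b, w1   [∧-rule on 8]
10. ¬a, w1   [∧-rule on 8]
11. ¬(b ∧ ¬a), w2   [¬□-rule on 3: fresh world w2, w0Rw2]
12. b ∧ ¬a, w2   [□-rule on 4 via w1Rw2]
13. b, w2   [∧-rule on 12]
14. ¬a, w2   [∧-rule on 12]
15. a, w2   [¬∧-rule on 11 (branches; this branch)]
Accessibility: w0Rw0, w0Rw1, w0Rw2, w1Rw0, w1Rw1, w1Rw2, w2Rw0, w2Rw1, w2Rw2
Branch closes: a and ¬a both at w2.
Every branch closes (one shown): valid in S5.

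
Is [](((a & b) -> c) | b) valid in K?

Yes, valid

Tableau for the negation ~[](((a & b) -> c) | b):
1. ~[](((a & b) -> c) | b), 0
2. ~(((a & b) -> c) | b), 1
3. ~((a & b) -> c), 1
4. ~b, 1
5. a & b, 1
6. ~c, 1
7. a, 1
8. b, 1
Accessibility: 0R1
Branch closes: b and ~b both at 1.
Every branch of the negation's tableau closes; the branch above is one of them.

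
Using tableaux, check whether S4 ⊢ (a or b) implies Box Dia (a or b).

Tableau for the negation not ((a or b) implies Box Dia (a or b)):
1. not ((a or b) implies Box Dia (a or b)), w0
2. a or b, w0
3. not Box Dia (a or b), w0
4. b, w0
5. not Dia (a or b), w1
6. not (a or b), w1
7. not a, w1
8. not b, w1
Accessibility: w0Rw0, w0Rw1, w1Rw1
The negation has an open branch (countermodel exists).

Not valid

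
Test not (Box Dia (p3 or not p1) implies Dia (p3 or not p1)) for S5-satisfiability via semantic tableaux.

Unsatisfiable (every branch closes)

1. not (Box Dia (p3 or not p1) implies Dia (p3 or not p1)), 0
2. Box Dia (p3 or not p1), 0   [neg-implies-rule on 1]
3. not Dia (p3 or not p1), 0   [neg-implies-rule on 1]
4. Dia (p3 or not p1), 0   [Box-rule on 2 via 0R0]
5. not (p3 or not p1), 0   [neg-Dia-rule on 3 via 0R0]
6. not p3, 0   [neg-or-rule on 5]
7. p1, 0   [neg-or-rule on 5]
8. p3 or not p1, 1   [Dia-rule on 4: fresh world 1, 0R1]
9. Dia (p3 or not p1), 1   [Box-rule on 2 via 0R1]
10. not (p3 or not p1), 1   [neg-Dia-rule on 3 via 0R1]
11. not p3, 1   [neg-or-rule on 10]
12. p1, 1   [neg-or-rule on 10]
13. not p1, 1   [or-rule on 8 (branches; this branch)]
Accessibility: 0R0, 0R1, 1R0, 1R1
Branch closes: p1 and not p1 both at 1.
(One branch shown.) All branches close.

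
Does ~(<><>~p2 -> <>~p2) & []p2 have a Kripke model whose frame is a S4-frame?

1. ~(<><>~p2 -> <>~p2) & []p2, w0
2. ~(<><>~p2 -> <>~p2), w0
3. []p2, w0
4. <><>~p2, w0
5. ~<>~p2, w0
6. p2, w0
7. <>~p2, w1
8. p2, w1
9. ~p2, w2
10. p2, w2
Accessibility: w0Rw0, w0Rw1, w0Rw2, w1Rw1, w1Rw2, w2Rw2
Branch closes: p2 and ~p2 both at w2.
(One branch shown.) All branches close.

No, unsatisfiable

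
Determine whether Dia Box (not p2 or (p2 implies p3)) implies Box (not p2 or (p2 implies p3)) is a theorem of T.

Tableau for the negation not (Dia Box (not p2 or (p2 implies p3)) implies Box (not p2 or (p2 implies p3))):
1. not (Dia Box (not p2 or (p2 implies p3)) implies Box (not p2 or (p2 implies p3))), u
2. Dia Box (not p2 or (p2 implies p3)), u
3. not Box (not p2 or (p2 implies p3)), u
4. Box (not p2 or (p2 implies p3)), v
5. not p2 or (p2 implies p3), v
6. p2 implies p3, v
7. p3, v
8. not (not p2 or (p2 implies p3)), w
9. p2, w
10. not (p2 implies p3), w
11. not p3, w
Accessibility: uRu, uRv, uRw, vRv, wRw
The negation has an open branch (countermodel exists).

No, not valid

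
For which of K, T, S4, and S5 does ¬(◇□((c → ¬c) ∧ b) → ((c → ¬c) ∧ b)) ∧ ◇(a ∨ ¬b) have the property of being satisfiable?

S4-tableau for the formula:
1. ¬(◇□((c → ¬c) ∧ b) → ((c → ¬c) ∧ b)) ∧ ◇(a ∨ ¬b), u
2. ¬(◇□((c → ¬c) ∧ b) → ((c → ¬c) ∧ b)), u
3. ◇(a ∨ ¬b), u
4. ◇□((c → ¬c) ∧ b), u
5. ¬((c → ¬c) ∧ b), u
6. ¬b, u
7. a ∨ ¬b, v
8. ¬b, v
9. □((c → ¬c) ∧ b), w
10. (c → ¬c) ∧ b, w
11. c → ¬c, w
12. b, w
13. ¬c, w
Accessibility: uRu, uRv, uRw, vRv, wRw
Complete open branch: satisfiable in S4, hence also in K, T (this S4-model is also a K-model and a T-model).
S5-tableau for the formula:
1. ¬(◇□((c → ¬c) ∧ b) → ((c → ¬c) ∧ b)) ∧ ◇(a ∨ ¬b), u
2. ¬(◇□((c → ¬c) ∧ b) → ((c → ¬c) ∧ b)), u
3. ◇(a ∨ ¬b), u
4. ◇□((c → ¬c) ∧ b), u
5. ¬((c → ¬c) ∧ b), u
6. ¬(c → ¬c), u
7. c, u
8. a ∨ ¬b, v
9. a, v
10. □((c → ¬c) ∧ b), w
11. (c → ¬c) ∧ b, u
12. c → ¬c, u
13. b, u
14. (c → ¬c) ∧ b, v
15. c → ¬c, v
16. b, v
17. (c → ¬c) ∧ b, w
18. c → ¬c, w
19. b, w
20. ¬c, u
Accessibility: uRu, uRv, uRw, vRu, vRv, vRw, wRu, wRv, wRw
Branch closes: c and ¬c both at u.
Every branch closes (one shown): unsatisfiable in S5.

K, T, S4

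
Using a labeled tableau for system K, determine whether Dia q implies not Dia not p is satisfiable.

1. Dia q implies not Dia not p, 0
2. not Dia not p, 0   [implies-rule on 1 (branches; this branch)]

Yes, satisfiable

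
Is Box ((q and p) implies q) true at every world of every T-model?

Valid in T

Tableau for the negation not Box ((q and p) implies q):
1. not Box ((q and p) implies q), 0
2. not ((q and p) implies q), 1
3. q and p, 1
4. not q, 1
5. q, 1
6. p, 1
Accessibility: 0R0, 0R1, 1R1
Branch closes: q and not q both at 1.
Every branch of the negation's tableau closes; the branch above is one of them.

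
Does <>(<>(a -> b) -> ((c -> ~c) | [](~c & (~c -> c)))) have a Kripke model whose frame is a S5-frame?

Satisfiable (open branch found)

1. <>(<>(a -> b) -> ((c -> ~c) | [](~c & (~c -> c)))), w0
2. <>(a -> b) -> ((c -> ~c) | [](~c & (~c -> c))), w1
3. (c -> ~c) | [](~c & (~c -> c)), w1
4. c -> ~c, w1
5. ~c, w1
Accessibility: w0Rw0, w0Rw1, w1Rw0, w1Rw1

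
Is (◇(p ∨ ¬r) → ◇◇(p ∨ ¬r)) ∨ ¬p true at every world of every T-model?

Valid in T

Tableau for the negation ¬((◇(p ∨ ¬r) → ◇◇(p ∨ ¬r)) ∨ ¬p):
1. ¬((◇(p ∨ ¬r) → ◇◇(p ∨ ¬r)) ∨ ¬p), 0
2. ¬(◇(p ∨ ¬r) → ◇◇(p ∨ ¬r)), 0
3. p, 0
4. ◇(p ∨ ¬r), 0
5. ¬◇◇(p ∨ ¬r), 0
6. ¬◇(p ∨ ¬r), 0
7. ¬(p ∨ ¬r), 0
8. ¬p, 0
9. r, 0
Accessibility: 0R0
Branch closes: p and ¬p both at 0.
Every branch of the negation's tableau closes; the branch above is one of them.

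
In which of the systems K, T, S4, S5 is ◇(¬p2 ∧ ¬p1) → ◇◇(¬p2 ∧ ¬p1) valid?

T, S4, S5

T-tableau for the negation ¬(◇(¬p2 ∧ ¬p1) → ◇◇(¬p2 ∧ ¬p1)):
1. ¬(◇(¬p2 ∧ ¬p1) → ◇◇(¬p2 ∧ ¬p1)), w0
2. ◇(¬p2 ∧ ¬p1), w0
3. ¬◇◇(¬p2 ∧ ¬p1), w0
4. ¬◇(¬p2 ∧ ¬p1), w0
5. ¬(¬p2 ∧ ¬p1), w0
6. p1, w0
7. ¬p2 ∧ ¬p1, w1
8. ¬p2, w1
9. ¬p1, w1
10. ¬◇(¬p2 ∧ ¬p1), w1
11. ¬(¬p2 ∧ ¬p1), w1
12. p1, w1
Accessibility: w0Rw0, w0Rw1, w1Rw1
Branch closes: p1 and ¬p1 both at w1.
Every branch closes (one shown): valid in T, hence also in S4, S5 (every theorem of T is a theorem of S4 and S5).
K-tableau for the negation ¬(◇(¬p2 ∧ ¬p1) → ◇◇(¬p2 ∧ ¬p1)):
1. ¬(◇(¬p2 ∧ ¬p1) → ◇◇(¬p2 ∧ ¬p1)), w0
2. ◇(¬p2 ∧ ¬p1), w0
3. ¬◇◇(¬p2 ∧ ¬p1), w0
4. ¬p2 ∧ ¬p1, w1
5. ¬p2, w1
6. ¬p1, w1
7. ¬◇(¬p2 ∧ ¬p1), w1
Accessibility: w0Rw1
Complete open branch: countermodel on a K-frame, so not valid in K.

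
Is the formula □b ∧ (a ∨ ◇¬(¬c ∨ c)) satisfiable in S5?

1. □b ∧ (a ∨ ◇¬(¬c ∨ c)), w0
2. □b, w0   [∧-rule on 1]
3. a ∨ ◇¬(¬c ∨ c), w0   [∧-rule on 1]
4. b, w0   [□-rule on 2 via w0Rw0]
5. a, w0   [∨-rule on 3 (branches; this branch)]
Accessibility: w0Rw0

Satisfiable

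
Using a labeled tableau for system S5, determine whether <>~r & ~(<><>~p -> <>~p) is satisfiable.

1. <>~r & ~(<><>~p -> <>~p), u
2. <>~r, u
3. ~(<><>~p -> <>~p), u
4. <><>~p, u
5. ~<>~p, u
6. p, u
7. ~r, v
8. p, v
9. <>~p, w
10. p, w
11. ~p, x
12. p, x
Accessibility: uRu, uRv, uRw, uRx, vRu, vRv, vRw, vRx, wRu, wRv, wRw, wRx, xRu, xRv, xRw, xRx
Branch closes: p and ~p both at x.
Every branch closes; the branch above is one of them.

Unsatisfiable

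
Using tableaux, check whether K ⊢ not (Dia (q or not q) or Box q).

No, not valid

Tableau for the negation Dia (q or not q) or Box q:
1. Dia (q or not q) or Box q, u
2. Box q, u   [or-rule on 1 (branches; this branch)]
The negation has an open branch (countermodel exists).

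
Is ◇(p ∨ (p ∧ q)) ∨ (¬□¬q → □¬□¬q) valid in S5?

Tableau for the negation ¬(◇(p ∨ (p ∧ q)) ∨ (¬□¬q → □¬□¬q)):
1. ¬(◇(p ∨ (p ∧ q)) ∨ (¬□¬q → □¬□¬q)), 0
2. ¬◇(p ∨ (p ∧ q)), 0
3. ¬(¬□¬q → □¬□¬q), 0
4. ¬□¬q, 0
5. ¬□¬□¬q, 0
6. ¬(p ∨ (p ∧ q)), 0
7. ¬p, 0
8. ¬(p ∧ q), 0
9. q, 1
10. ¬(p ∨ (p ∧ q)), 1
11. ¬p, 1
12. ¬(p ∧ q), 1
13. □¬q, 2
14. ¬(p ∨ (p ∧ q)), 2
15. ¬p, 2
16. ¬(p ∧ q), 2
17. ¬q, 0
18. ¬q, 1
Accessibility: 0R0, 0R1, 0R2, 1R0, 1R1, 1R2, 2R0, 2R1, 2R2
Branch closes: q and ¬q both at 1.
Every branch of the negation's tableau closes; the branch above is one of them.

Valid in S5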